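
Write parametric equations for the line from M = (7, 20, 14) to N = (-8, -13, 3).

Direction vector d = N - M = (-8 - 7, -13 - 20, 3 - 14) = (-15, -33, -11)
Parametric form r = M + t·d:
x = 7 - 15t, y = 20 - 33t, z = 14 - 11t

x = 7 - 15t, y = 20 - 33t, z = 14 - 11t


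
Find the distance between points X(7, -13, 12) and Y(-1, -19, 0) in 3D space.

d = √[(x₂-x₁)² + (y₂-y₁)² + (z₂-z₁)²]
  = √[(-8)² + (-6)² + (-12)²]
  = √[64 + 36 + 144]
  = √244
  ≈ 15.62

15.62


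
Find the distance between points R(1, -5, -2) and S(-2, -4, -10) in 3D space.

d = √[(x₂-x₁)² + (y₂-y₁)² + (z₂-z₁)²]
  = √[(-3)² + 1² + (-8)²]
  = √[9 + 1 + 64]
  = √74
  ≈ 8.602

8.602


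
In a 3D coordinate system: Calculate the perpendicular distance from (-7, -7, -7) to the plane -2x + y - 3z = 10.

distance = |a·x₀ + b·y₀ + c·z₀ - d| / √(a² + b² + c²)
  = |(-2)·(-7) + 1·(-7) + (-3)·(-7) - 10| / √((-2)² + 1² + (-3)²)
  = |14 - 7 + 21 - 10| / √(4 + 1 + 9)
  = |18| / √14
  = 18 / 3.742
  ≈ 4.811

4.811


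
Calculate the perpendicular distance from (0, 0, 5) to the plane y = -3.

distance = |a·x₀ + b·y₀ + c·z₀ - d| / √(a² + b² + c²)
  = |0·0 + 1·0 + 0·5 - (-3)| / √(0² + 1² + 0²)
  = |0 + 0 + 0 + 3| / √(0 + 1 + 0)
  = |3| / √1
  = 3 / 1
  ≈ 3

3


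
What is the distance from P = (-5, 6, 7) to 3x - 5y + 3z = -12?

distance = |a·x₀ + b·y₀ + c·z₀ - d| / √(a² + b² + c²)
  = |3·(-5) + (-5)·6 + 3·7 - (-12)| / √(3² + (-5)² + 3²)
  = |-15 - 30 + 21 + 12| / √(9 + 25 + 9)
  = |-12| / √43
  = 12 / 6.557
  ≈ 1.83

1.83


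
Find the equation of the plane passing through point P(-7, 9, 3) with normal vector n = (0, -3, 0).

The plane through P with normal n = (a, b, c) satisfies n·(r - P) = 0,
i.e. ax + by + cz = a·x₀ + b·y₀ + c·z₀.
d = 0·(-7) + (-3)·9 + 0·3
  = 0 - 27 + 0
  = -27
Equation: -3y = -27

-3y = -27


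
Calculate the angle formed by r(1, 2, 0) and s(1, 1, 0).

r·s = 1·1 + 2·1 + 0·0 = 1 + 2 + 0 = 3
|r| = √(1² + 2² + 0²) = √5 ≈ 2.236
|s| = √(1² + 1² + 0²) = √2 ≈ 1.414
cos θ = (r·s)/(|r||s|) = 3/(2.236·1.414) ≈ 0.9487
θ = arccos(0.9487) ≈ 18.43°

18.43°


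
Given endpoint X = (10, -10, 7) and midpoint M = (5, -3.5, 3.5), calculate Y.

Y = 2M - X
  = (2·5 - 10, 2·(-3.5) - (-10), 2·3.5 - 7)
  = (10 - 10, -7 + 10, 7 - 7)
  = (0, 3, 0)

(0, 3, 0)


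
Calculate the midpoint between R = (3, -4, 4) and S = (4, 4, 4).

M = ((x₁+x₂)/2, (y₁+y₂)/2, (z₁+z₂)/2)
  = ((3 + 4)/2, (-4 + 4)/2, (4 + 4)/2)
  = (7/2, 0/2, 8/2)
  = (3.5, 0, 4)

(3.5, 0, 4)


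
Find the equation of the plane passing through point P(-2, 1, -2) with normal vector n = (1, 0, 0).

The plane through P with normal n = (a, b, c) satisfies n·(r - P) = 0,
i.e. ax + by + cz = a·x₀ + b·y₀ + c·z₀.
d = 1·(-2) + 0·1 + 0·(-2)
  = -2 + 0 + 0
  = -2
Equation: x = -2

x = -2


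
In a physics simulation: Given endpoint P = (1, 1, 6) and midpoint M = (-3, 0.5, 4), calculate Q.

Q = 2M - P
  = (2·(-3) - 1, 2·0.5 - 1, 2·4 - 6)
  = (-6 - 1, 1 - 1, 8 - 6)
  = (-7, 0, 2)

(-7, 0, 2)


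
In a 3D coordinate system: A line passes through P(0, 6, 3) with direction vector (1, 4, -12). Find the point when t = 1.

P(t) = P + t·d
  = (0 + 1·1, 6 + 4·1, 3 + (-12)·1)
  = (0 + 1, 6 + 4, 3 - 12)
  = (1, 10, -9)

(1, 10, -9)


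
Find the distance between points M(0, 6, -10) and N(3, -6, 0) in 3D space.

d = √[(x₂-x₁)² + (y₂-y₁)² + (z₂-z₁)²]
  = √[3² + (-12)² + 10²]
  = √[9 + 144 + 100]
  = √253
  ≈ 15.91

15.91


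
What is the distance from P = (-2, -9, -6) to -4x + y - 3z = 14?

distance = |a·x₀ + b·y₀ + c·z₀ - d| / √(a² + b² + c²)
  = |(-4)·(-2) + 1·(-9) + (-3)·(-6) - 14| / √((-4)² + 1² + (-3)²)
  = |8 - 9 + 18 - 14| / √(16 + 1 + 9)
  = |3| / √26
  = 3 / 5.099
  ≈ 0.5883

0.5883


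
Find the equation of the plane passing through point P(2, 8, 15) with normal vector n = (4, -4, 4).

The plane through P with normal n = (a, b, c) satisfies n·(r - P) = 0,
i.e. ax + by + cz = a·x₀ + b·y₀ + c·z₀.
d = 4·2 + (-4)·8 + 4·15
  = 8 - 32 + 60
  = 36
Equation: 4x - 4y + 4z = 36

4x - 4y + 4z = 36


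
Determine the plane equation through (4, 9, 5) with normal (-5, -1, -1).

The plane through P with normal n = (a, b, c) satisfies n·(r - P) = 0,
i.e. ax + by + cz = a·x₀ + b·y₀ + c·z₀.
d = (-5)·4 + (-1)·9 + (-1)·5
  = -20 - 9 - 5
  = -34
Equation: -5x - y - z = -34

-5x - y - z = -34


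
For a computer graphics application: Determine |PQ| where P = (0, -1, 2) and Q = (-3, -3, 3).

d = √[(x₂-x₁)² + (y₂-y₁)² + (z₂-z₁)²]
  = √[(-3)² + (-2)² + 1²]
  = √[9 + 4 + 1]
  = √14
  ≈ 3.742

3.742


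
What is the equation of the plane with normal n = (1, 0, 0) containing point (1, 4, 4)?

The plane through P with normal n = (a, b, c) satisfies n·(r - P) = 0,
i.e. ax + by + cz = a·x₀ + b·y₀ + c·z₀.
d = 1·1 + 0·4 + 0·4
  = 1 + 0 + 0
  = 1
Equation: x = 1

x = 1


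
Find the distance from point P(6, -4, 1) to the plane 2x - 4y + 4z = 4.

distance = |a·x₀ + b·y₀ + c·z₀ - d| / √(a² + b² + c²)
  = |2·6 + (-4)·(-4) + 4·1 - 4| / √(2² + (-4)² + 4²)
  = |12 + 16 + 4 - 4| / √(4 + 16 + 16)
  = |28| / √36
  = 28 / 6
  ≈ 4.667

4.667


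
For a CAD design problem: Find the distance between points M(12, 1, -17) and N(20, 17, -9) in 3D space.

d = √[(x₂-x₁)² + (y₂-y₁)² + (z₂-z₁)²]
  = √[8² + 16² + 8²]
  = √[64 + 256 + 64]
  = √384
  ≈ 19.6

19.6


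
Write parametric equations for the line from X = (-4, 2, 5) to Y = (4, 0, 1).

Direction vector d = Y - X = (4 + 4, 0 - 2, 1 - 5) = (8, -2, -4)
Parametric form r = X + t·d:
x = -4 + 8t, y = 2 - 2t, z = 5 - 4t

x = -4 + 8t, y = 2 - 2t, z = 5 - 4t


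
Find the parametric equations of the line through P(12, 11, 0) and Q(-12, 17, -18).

Direction vector d = Q - P = (-12 - 12, 17 - 11, -18 + 0) = (-24, 6, -18)
Parametric form r = P + t·d:
x = 12 - 24t, y = 11 + 6t, z = 0 - 18t

x = 12 - 24t, y = 11 + 6t, z = 0 - 18t


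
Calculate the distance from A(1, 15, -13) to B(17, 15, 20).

d = √[(x₂-x₁)² + (y₂-y₁)² + (z₂-z₁)²]
  = √[16² + 0² + 33²]
  = √[256 + 0 + 1089]
  = √1345
  ≈ 36.67

36.67


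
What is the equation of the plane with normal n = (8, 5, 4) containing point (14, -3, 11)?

The plane through P with normal n = (a, b, c) satisfies n·(r - P) = 0,
i.e. ax + by + cz = a·x₀ + b·y₀ + c·z₀.
d = 8·14 + 5·(-3) + 4·11
  = 112 - 15 + 44
  = 141
Equation: 8x + 5y + 4z = 141

8x + 5y + 4z = 141


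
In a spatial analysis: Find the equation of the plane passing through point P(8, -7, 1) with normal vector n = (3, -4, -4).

The plane through P with normal n = (a, b, c) satisfies n·(r - P) = 0,
i.e. ax + by + cz = a·x₀ + b·y₀ + c·z₀.
d = 3·8 + (-4)·(-7) + (-4)·1
  = 24 + 28 - 4
  = 48
Equation: 3x - 4y - 4z = 48

3x - 4y - 4z = 48


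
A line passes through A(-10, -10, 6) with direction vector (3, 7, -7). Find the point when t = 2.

P(t) = A + t·d
  = (-10 + 3·2, -10 + 7·2, 6 + (-7)·2)
  = (-10 + 6, -10 + 14, 6 - 14)
  = (-4, 4, -8)

(-4, 4, -8)


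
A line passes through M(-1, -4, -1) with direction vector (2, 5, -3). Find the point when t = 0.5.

P(t) = M + t·d
  = (-1 + 2·0.5, -4 + 5·0.5, -1 + (-3)·0.5)
  = (-1 + 1, -4 + 2.5, -1 - 1.5)
  = (0, -1.5, -2.5)

(0, -1.5, -2.5)


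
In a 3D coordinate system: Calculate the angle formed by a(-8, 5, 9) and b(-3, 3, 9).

a·b = (-8)·(-3) + 5·3 + 9·9 = 24 + 15 + 81 = 120
|a| = √((-8)² + 5² + 9²) = √170 ≈ 13.04
|b| = √((-3)² + 3² + 9²) = √99 ≈ 9.95
cos θ = (a·b)/(|a||b|) = 120/(13.04·9.95) ≈ 0.925
θ = arccos(0.925) ≈ 22.33°

22.33°


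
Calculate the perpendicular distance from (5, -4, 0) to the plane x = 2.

distance = |a·x₀ + b·y₀ + c·z₀ - d| / √(a² + b² + c²)
  = |1·5 + 0·(-4) + 0·0 - 2| / √(1² + 0² + 0²)
  = |5 + 0 + 0 - 2| / √(1 + 0 + 0)
  = |3| / √1
  = 3 / 1
  ≈ 3

3


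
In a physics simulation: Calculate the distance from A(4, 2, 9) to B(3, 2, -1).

d = √[(x₂-x₁)² + (y₂-y₁)² + (z₂-z₁)²]
  = √[(-1)² + 0² + (-10)²]
  = √[1 + 0 + 100]
  = √101
  ≈ 10.05

10.05


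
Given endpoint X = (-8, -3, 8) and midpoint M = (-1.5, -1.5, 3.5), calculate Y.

Y = 2M - X
  = (2·(-1.5) - (-8), 2·(-1.5) - (-3), 2·3.5 - 8)
  = (-3 + 8, -3 + 3, 7 - 8)
  = (5, 0, -1)

(5, 0, -1)


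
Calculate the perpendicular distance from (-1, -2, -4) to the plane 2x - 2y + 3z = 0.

distance = |a·x₀ + b·y₀ + c·z₀ - d| / √(a² + b² + c²)
  = |2·(-1) + (-2)·(-2) + 3·(-4) - 0| / √(2² + (-2)² + 3²)
  = |-2 + 4 - 12 + 0| / √(4 + 4 + 9)
  = |-10| / √17
  = 10 / 4.123
  ≈ 2.425

2.425


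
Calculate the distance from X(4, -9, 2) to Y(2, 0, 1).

d = √[(x₂-x₁)² + (y₂-y₁)² + (z₂-z₁)²]
  = √[(-2)² + 9² + (-1)²]
  = √[4 + 81 + 1]
  = √86
  ≈ 9.274

9.274


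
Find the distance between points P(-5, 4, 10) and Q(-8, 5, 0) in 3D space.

d = √[(x₂-x₁)² + (y₂-y₁)² + (z₂-z₁)²]
  = √[(-3)² + 1² + (-10)²]
  = √[9 + 1 + 100]
  = √110
  ≈ 10.49

10.49


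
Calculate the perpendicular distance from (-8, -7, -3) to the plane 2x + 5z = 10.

distance = |a·x₀ + b·y₀ + c·z₀ - d| / √(a² + b² + c²)
  = |2·(-8) + 0·(-7) + 5·(-3) - 10| / √(2² + 0² + 5²)
  = |-16 + 0 - 15 - 10| / √(4 + 0 + 25)
  = |-41| / √29
  = 41 / 5.385
  ≈ 7.614

7.614


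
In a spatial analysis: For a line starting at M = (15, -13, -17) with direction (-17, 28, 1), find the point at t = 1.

P(t) = M + t·d
  = (15 + (-17)·1, -13 + 28·1, -17 + 1·1)
  = (15 - 17, -13 + 28, -17 + 1)
  = (-2, 15, -16)

(-2, 15, -16)


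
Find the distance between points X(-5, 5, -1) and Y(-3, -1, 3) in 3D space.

d = √[(x₂-x₁)² + (y₂-y₁)² + (z₂-z₁)²]
  = √[2² + (-6)² + 4²]
  = √[4 + 36 + 16]
  = √56
  ≈ 7.483

7.483


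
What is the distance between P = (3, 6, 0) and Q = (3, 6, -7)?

d = √[(x₂-x₁)² + (y₂-y₁)² + (z₂-z₁)²]
  = √[0² + 0² + (-7)²]
  = √[0 + 0 + 49]
  = √49
  ≈ 7

7


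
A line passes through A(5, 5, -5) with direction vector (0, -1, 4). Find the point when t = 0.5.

P(t) = A + t·d
  = (5 + 0·0.5, 5 + (-1)·0.5, -5 + 4·0.5)
  = (5 + 0, 5 - 0.5, -5 + 2)
  = (5, 4.5, -3)

(5, 4.5, -3)


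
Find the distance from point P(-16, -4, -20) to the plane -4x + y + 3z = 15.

distance = |a·x₀ + b·y₀ + c·z₀ - d| / √(a² + b² + c²)
  = |(-4)·(-16) + 1·(-4) + 3·(-20) - 15| / √((-4)² + 1² + 3²)
  = |64 - 4 - 60 - 15| / √(16 + 1 + 9)
  = |-15| / √26
  = 15 / 5.099
  ≈ 2.942

2.942


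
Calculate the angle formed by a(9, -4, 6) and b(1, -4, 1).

a·b = 9·1 + (-4)·(-4) + 6·1 = 9 + 16 + 6 = 31
|a| = √(9² + (-4)² + 6²) = √133 ≈ 11.53
|b| = √(1² + (-4)² + 1²) = √18 ≈ 4.243
cos θ = (a·b)/(|a||b|) = 31/(11.53·4.243) ≈ 0.6336
θ = arccos(0.6336) ≈ 50.69°

50.69°


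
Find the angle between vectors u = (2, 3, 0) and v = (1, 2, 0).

u·v = 2·1 + 3·2 + 0·0 = 2 + 6 + 0 = 8
|u| = √(2² + 3² + 0²) = √13 ≈ 3.606
|v| = √(1² + 2² + 0²) = √5 ≈ 2.236
cos θ = (u·v)/(|u||v|) = 8/(3.606·2.236) ≈ 0.9923
θ = arccos(0.9923) ≈ 7.125°

7.125°


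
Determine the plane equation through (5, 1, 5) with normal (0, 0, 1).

The plane through P with normal n = (a, b, c) satisfies n·(r - P) = 0,
i.e. ax + by + cz = a·x₀ + b·y₀ + c·z₀.
d = 0·5 + 0·1 + 1·5
  = 0 + 0 + 5
  = 5
Equation: z = 5

z = 5


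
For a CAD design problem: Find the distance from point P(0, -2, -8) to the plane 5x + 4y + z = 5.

distance = |a·x₀ + b·y₀ + c·z₀ - d| / √(a² + b² + c²)
  = |5·0 + 4·(-2) + 1·(-8) - 5| / √(5² + 4² + 1²)
  = |0 - 8 - 8 - 5| / √(25 + 16 + 1)
  = |-21| / √42
  = 21 / 6.481
  ≈ 3.24

3.24


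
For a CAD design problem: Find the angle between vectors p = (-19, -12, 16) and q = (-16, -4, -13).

p·q = (-19)·(-16) + (-12)·(-4) + 16·(-13) = 304 + 48 - 208 = 144
|p| = √((-19)² + (-12)² + 16²) = √761 ≈ 27.59
|q| = √((-16)² + (-4)² + (-13)²) = √441 ≈ 21
cos θ = (p·q)/(|p||q|) = 144/(27.59·21) ≈ 0.2486
θ = arccos(0.2486) ≈ 75.61°

75.61°


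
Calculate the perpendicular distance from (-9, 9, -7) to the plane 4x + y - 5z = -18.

distance = |a·x₀ + b·y₀ + c·z₀ - d| / √(a² + b² + c²)
  = |4·(-9) + 1·9 + (-5)·(-7) - (-18)| / √(4² + 1² + (-5)²)
  = |-36 + 9 + 35 + 18| / √(16 + 1 + 25)
  = |26| / √42
  = 26 / 6.481
  ≈ 4.012

4.012


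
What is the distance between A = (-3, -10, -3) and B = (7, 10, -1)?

d = √[(x₂-x₁)² + (y₂-y₁)² + (z₂-z₁)²]
  = √[10² + 20² + 2²]
  = √[100 + 400 + 4]
  = √504
  ≈ 22.45

22.45


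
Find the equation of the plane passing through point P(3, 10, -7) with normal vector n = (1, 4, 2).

The plane through P with normal n = (a, b, c) satisfies n·(r - P) = 0,
i.e. ax + by + cz = a·x₀ + b·y₀ + c·z₀.
d = 1·3 + 4·10 + 2·(-7)
  = 3 + 40 - 14
  = 29
Equation: x + 4y + 2z = 29

x + 4y + 2z = 29


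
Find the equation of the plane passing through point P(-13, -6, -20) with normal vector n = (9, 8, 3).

The plane through P with normal n = (a, b, c) satisfies n·(r - P) = 0,
i.e. ax + by + cz = a·x₀ + b·y₀ + c·z₀.
d = 9·(-13) + 8·(-6) + 3·(-20)
  = -117 - 48 - 60
  = -225
Equation: 9x + 8y + 3z = -225

9x + 8y + 3z = -225


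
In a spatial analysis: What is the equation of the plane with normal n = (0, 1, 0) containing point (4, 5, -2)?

The plane through P with normal n = (a, b, c) satisfies n·(r - P) = 0,
i.e. ax + by + cz = a·x₀ + b·y₀ + c·z₀.
d = 0·4 + 1·5 + 0·(-2)
  = 0 + 5 + 0
  = 5
Equation: y = 5

y = 5


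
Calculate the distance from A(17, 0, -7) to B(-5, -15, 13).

d = √[(x₂-x₁)² + (y₂-y₁)² + (z₂-z₁)²]
  = √[(-22)² + (-15)² + 20²]
  = √[484 + 225 + 400]
  = √1109
  ≈ 33.3

33.3


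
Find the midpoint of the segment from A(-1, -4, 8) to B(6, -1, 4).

M = ((x₁+x₂)/2, (y₁+y₂)/2, (z₁+z₂)/2)
  = ((-1 + 6)/2, (-4 - 1)/2, (8 + 4)/2)
  = (5/2, -5/2, 12/2)
  = (2.5, -2.5, 6)

(2.5, -2.5, 6)


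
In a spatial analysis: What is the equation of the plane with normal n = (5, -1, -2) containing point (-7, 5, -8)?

The plane through P with normal n = (a, b, c) satisfies n·(r - P) = 0,
i.e. ax + by + cz = a·x₀ + b·y₀ + c·z₀.
d = 5·(-7) + (-1)·5 + (-2)·(-8)
  = -35 - 5 + 16
  = -24
Equation: 5x - y - 2z = -24

5x - y - 2z = -24


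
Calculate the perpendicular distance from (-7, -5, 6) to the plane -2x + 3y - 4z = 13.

distance = |a·x₀ + b·y₀ + c·z₀ - d| / √(a² + b² + c²)
  = |(-2)·(-7) + 3·(-5) + (-4)·6 - 13| / √((-2)² + 3² + (-4)²)
  = |14 - 15 - 24 - 13| / √(4 + 9 + 16)
  = |-38| / √29
  = 38 / 5.385
  ≈ 7.056

7.056


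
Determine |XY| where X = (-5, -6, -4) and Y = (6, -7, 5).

d = √[(x₂-x₁)² + (y₂-y₁)² + (z₂-z₁)²]
  = √[11² + (-1)² + 9²]
  = √[121 + 1 + 81]
  = √203
  ≈ 14.25

14.25


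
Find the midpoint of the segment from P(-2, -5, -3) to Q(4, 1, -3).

M = ((x₁+x₂)/2, (y₁+y₂)/2, (z₁+z₂)/2)
  = ((-2 + 4)/2, (-5 + 1)/2, (-3 - 3)/2)
  = (2/2, -4/2, -6/2)
  = (1, -2, -3)

(1, -2, -3)


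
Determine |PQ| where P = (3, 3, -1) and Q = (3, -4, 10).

d = √[(x₂-x₁)² + (y₂-y₁)² + (z₂-z₁)²]
  = √[0² + (-7)² + 11²]
  = √[0 + 49 + 121]
  = √170
  ≈ 13.04

13.04


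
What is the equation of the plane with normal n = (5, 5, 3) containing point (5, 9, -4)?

The plane through P with normal n = (a, b, c) satisfies n·(r - P) = 0,
i.e. ax + by + cz = a·x₀ + b·y₀ + c·z₀.
d = 5·5 + 5·9 + 3·(-4)
  = 25 + 45 - 12
  = 58
Equation: 5x + 5y + 3z = 58

5x + 5y + 3z = 58


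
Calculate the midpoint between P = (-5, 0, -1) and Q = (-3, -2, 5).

M = ((x₁+x₂)/2, (y₁+y₂)/2, (z₁+z₂)/2)
  = ((-5 - 3)/2, (0 - 2)/2, (-1 + 5)/2)
  = (-8/2, -2/2, 4/2)
  = (-4, -1, 2)

(-4, -1, 2)


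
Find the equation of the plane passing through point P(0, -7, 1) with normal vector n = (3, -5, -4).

The plane through P with normal n = (a, b, c) satisfies n·(r - P) = 0,
i.e. ax + by + cz = a·x₀ + b·y₀ + c·z₀.
d = 3·0 + (-5)·(-7) + (-4)·1
  = 0 + 35 - 4
  = 31
Equation: 3x - 5y - 4z = 31

3x - 5y - 4z = 31


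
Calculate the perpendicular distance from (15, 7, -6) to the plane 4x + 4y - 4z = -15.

distance = |a·x₀ + b·y₀ + c·z₀ - d| / √(a² + b² + c²)
  = |4·15 + 4·7 + (-4)·(-6) - (-15)| / √(4² + 4² + (-4)²)
  = |60 + 28 + 24 + 15| / √(16 + 16 + 16)
  = |127| / √48
  = 127 / 6.928
  ≈ 18.33

18.33


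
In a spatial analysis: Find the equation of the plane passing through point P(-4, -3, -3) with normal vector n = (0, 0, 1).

The plane through P with normal n = (a, b, c) satisfies n·(r - P) = 0,
i.e. ax + by + cz = a·x₀ + b·y₀ + c·z₀.
d = 0·(-4) + 0·(-3) + 1·(-3)
  = 0 + 0 - 3
  = -3
Equation: z = -3

z = -3


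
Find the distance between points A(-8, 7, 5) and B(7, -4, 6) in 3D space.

d = √[(x₂-x₁)² + (y₂-y₁)² + (z₂-z₁)²]
  = √[15² + (-11)² + 1²]
  = √[225 + 121 + 1]
  = √347
  ≈ 18.63

18.63


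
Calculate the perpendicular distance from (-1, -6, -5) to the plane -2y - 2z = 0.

distance = |a·x₀ + b·y₀ + c·z₀ - d| / √(a² + b² + c²)
  = |0·(-1) + (-2)·(-6) + (-2)·(-5) - 0| / √(0² + (-2)² + (-2)²)
  = |0 + 12 + 10 + 0| / √(0 + 4 + 4)
  = |22| / √8
  = 22 / 2.828
  ≈ 7.778

7.778


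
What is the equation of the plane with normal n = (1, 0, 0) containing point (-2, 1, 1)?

The plane through P with normal n = (a, b, c) satisfies n·(r - P) = 0,
i.e. ax + by + cz = a·x₀ + b·y₀ + c·z₀.
d = 1·(-2) + 0·1 + 0·1
  = -2 + 0 + 0
  = -2
Equation: x = -2

x = -2


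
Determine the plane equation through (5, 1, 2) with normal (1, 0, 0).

The plane through P with normal n = (a, b, c) satisfies n·(r - P) = 0,
i.e. ax + by + cz = a·x₀ + b·y₀ + c·z₀.
d = 1·5 + 0·1 + 0·2
  = 5 + 0 + 0
  = 5
Equation: x = 5

x = 5


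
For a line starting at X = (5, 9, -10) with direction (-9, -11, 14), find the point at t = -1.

P(t) = X + t·d
  = (5 + (-9)·(-1), 9 + (-11)·(-1), -10 + 14·(-1))
  = (5 + 9, 9 + 11, -10 - 14)
  = (14, 20, -24)

(14, 20, -24)


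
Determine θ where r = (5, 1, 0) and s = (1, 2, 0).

r·s = 5·1 + 1·2 + 0·0 = 5 + 2 + 0 = 7
|r| = √(5² + 1² + 0²) = √26 ≈ 5.099
|s| = √(1² + 2² + 0²) = √5 ≈ 2.236
cos θ = (r·s)/(|r||s|) = 7/(5.099·2.236) ≈ 0.6139
θ = arccos(0.6139) ≈ 52.13°

52.13°


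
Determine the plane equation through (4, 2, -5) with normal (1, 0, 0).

The plane through P with normal n = (a, b, c) satisfies n·(r - P) = 0,
i.e. ax + by + cz = a·x₀ + b·y₀ + c·z₀.
d = 1·4 + 0·2 + 0·(-5)
  = 4 + 0 + 0
  = 4
Equation: x = 4

x = 4


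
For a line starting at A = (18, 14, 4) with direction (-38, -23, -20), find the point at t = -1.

P(t) = A + t·d
  = (18 + (-38)·(-1), 14 + (-23)·(-1), 4 + (-20)·(-1))
  = (18 + 38, 14 + 23, 4 + 20)
  = (56, 37, 24)

(56, 37, 24)


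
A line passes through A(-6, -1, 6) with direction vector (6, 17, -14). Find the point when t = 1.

P(t) = A + t·d
  = (-6 + 6·1, -1 + 17·1, 6 + (-14)·1)
  = (-6 + 6, -1 + 17, 6 - 14)
  = (0, 16, -8)

(0, 16, -8)


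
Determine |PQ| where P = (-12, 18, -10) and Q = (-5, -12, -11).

d = √[(x₂-x₁)² + (y₂-y₁)² + (z₂-z₁)²]
  = √[7² + (-30)² + (-1)²]
  = √[49 + 900 + 1]
  = √950
  ≈ 30.82

30.82


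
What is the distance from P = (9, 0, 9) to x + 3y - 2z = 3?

distance = |a·x₀ + b·y₀ + c·z₀ - d| / √(a² + b² + c²)
  = |1·9 + 3·0 + (-2)·9 - 3| / √(1² + 3² + (-2)²)
  = |9 + 0 - 18 - 3| / √(1 + 9 + 4)
  = |-12| / √14
  = 12 / 3.742
  ≈ 3.207

3.207


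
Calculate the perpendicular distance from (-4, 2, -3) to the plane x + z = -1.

distance = |a·x₀ + b·y₀ + c·z₀ - d| / √(a² + b² + c²)
  = |1·(-4) + 0·2 + 1·(-3) - (-1)| / √(1² + 0² + 1²)
  = |-4 + 0 - 3 + 1| / √(1 + 0 + 1)
  = |-6| / √2
  = 6 / 1.414
  ≈ 4.243

4.243


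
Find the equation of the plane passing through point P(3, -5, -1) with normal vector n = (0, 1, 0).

The plane through P with normal n = (a, b, c) satisfies n·(r - P) = 0,
i.e. ax + by + cz = a·x₀ + b·y₀ + c·z₀.
d = 0·3 + 1·(-5) + 0·(-1)
  = 0 - 5 + 0
  = -5
Equation: y = -5

y = -5


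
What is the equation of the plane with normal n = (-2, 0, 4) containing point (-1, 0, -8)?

The plane through P with normal n = (a, b, c) satisfies n·(r - P) = 0,
i.e. ax + by + cz = a·x₀ + b·y₀ + c·z₀.
d = (-2)·(-1) + 0·0 + 4·(-8)
  = 2 + 0 - 32
  = -30
Equation: -2x + 4z = -30

-2x + 4z = -30


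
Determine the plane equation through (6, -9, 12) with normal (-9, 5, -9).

The plane through P with normal n = (a, b, c) satisfies n·(r - P) = 0,
i.e. ax + by + cz = a·x₀ + b·y₀ + c·z₀.
d = (-9)·6 + 5·(-9) + (-9)·12
  = -54 - 45 - 108
  = -207
Equation: -9x + 5y - 9z = -207

-9x + 5y - 9z = -207


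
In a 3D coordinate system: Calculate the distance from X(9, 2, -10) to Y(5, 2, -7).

d = √[(x₂-x₁)² + (y₂-y₁)² + (z₂-z₁)²]
  = √[(-4)² + 0² + 3²]
  = √[16 + 0 + 9]
  = √25
  ≈ 5

5


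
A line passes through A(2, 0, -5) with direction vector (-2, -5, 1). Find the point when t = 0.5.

P(t) = A + t·d
  = (2 + (-2)·0.5, 0 + (-5)·0.5, -5 + 1·0.5)
  = (2 - 1, 0 - 2.5, -5 + 0.5)
  = (1, -2.5, -4.5)

(1, -2.5, -4.5)


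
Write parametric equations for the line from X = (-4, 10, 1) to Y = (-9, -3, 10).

Direction vector d = Y - X = (-9 + 4, -3 - 10, 10 - 1) = (-5, -13, 9)
Parametric form r = X + t·d:
x = -4 - 5t, y = 10 - 13t, z = 1 + 9t

x = -4 - 5t, y = 10 - 13t, z = 1 + 9t


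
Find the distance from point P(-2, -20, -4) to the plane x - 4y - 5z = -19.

distance = |a·x₀ + b·y₀ + c·z₀ - d| / √(a² + b² + c²)
  = |1·(-2) + (-4)·(-20) + (-5)·(-4) - (-19)| / √(1² + (-4)² + (-5)²)
  = |-2 + 80 + 20 + 19| / √(1 + 16 + 25)
  = |117| / √42
  = 117 / 6.481
  ≈ 18.05

18.05


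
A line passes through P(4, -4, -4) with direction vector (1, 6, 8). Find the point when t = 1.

P(t) = P + t·d
  = (4 + 1·1, -4 + 6·1, -4 + 8·1)
  = (4 + 1, -4 + 6, -4 + 8)
  = (5, 2, 4)

(5, 2, 4)


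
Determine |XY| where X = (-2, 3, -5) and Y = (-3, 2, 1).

d = √[(x₂-x₁)² + (y₂-y₁)² + (z₂-z₁)²]
  = √[(-1)² + (-1)² + 6²]
  = √[1 + 1 + 36]
  = √38
  ≈ 6.164

6.164


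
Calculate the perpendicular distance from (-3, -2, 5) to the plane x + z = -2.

distance = |a·x₀ + b·y₀ + c·z₀ - d| / √(a² + b² + c²)
  = |1·(-3) + 0·(-2) + 1·5 - (-2)| / √(1² + 0² + 1²)
  = |-3 + 0 + 5 + 2| / √(1 + 0 + 1)
  = |4| / √2
  = 4 / 1.414
  ≈ 2.828

2.828


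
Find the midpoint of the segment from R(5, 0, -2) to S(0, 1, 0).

M = ((x₁+x₂)/2, (y₁+y₂)/2, (z₁+z₂)/2)
  = ((5 + 0)/2, (0 + 1)/2, (-2 + 0)/2)
  = (5/2, 1/2, -2/2)
  = (2.5, 0.5, -1)

(2.5, 0.5, -1)


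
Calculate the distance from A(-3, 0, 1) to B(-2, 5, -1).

d = √[(x₂-x₁)² + (y₂-y₁)² + (z₂-z₁)²]
  = √[1² + 5² + (-2)²]
  = √[1 + 25 + 4]
  = √30
  ≈ 5.477

5.477


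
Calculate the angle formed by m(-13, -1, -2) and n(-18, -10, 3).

m·n = (-13)·(-18) + (-1)·(-10) + (-2)·3 = 234 + 10 - 6 = 238
|m| = √((-13)² + (-1)² + (-2)²) = √174 ≈ 13.19
|n| = √((-18)² + (-10)² + 3²) = √433 ≈ 20.81
cos θ = (m·n)/(|m||n|) = 238/(13.19·20.81) ≈ 0.8671
θ = arccos(0.8671) ≈ 29.88°

29.88°


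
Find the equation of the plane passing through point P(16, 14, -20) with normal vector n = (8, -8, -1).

The plane through P with normal n = (a, b, c) satisfies n·(r - P) = 0,
i.e. ax + by + cz = a·x₀ + b·y₀ + c·z₀.
d = 8·16 + (-8)·14 + (-1)·(-20)
  = 128 - 112 + 20
  = 36
Equation: 8x - 8y - z = 36

8x - 8y - z = 36


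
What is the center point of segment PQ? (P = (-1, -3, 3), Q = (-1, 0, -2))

M = ((x₁+x₂)/2, (y₁+y₂)/2, (z₁+z₂)/2)
  = ((-1 - 1)/2, (-3 + 0)/2, (3 - 2)/2)
  = (-2/2, -3/2, 1/2)
  = (-1, -1.5, 0.5)

(-1, -1.5, 0.5)


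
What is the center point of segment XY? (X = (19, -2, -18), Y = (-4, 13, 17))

M = ((x₁+x₂)/2, (y₁+y₂)/2, (z₁+z₂)/2)
  = ((19 - 4)/2, (-2 + 13)/2, (-18 + 17)/2)
  = (15/2, 11/2, -1/2)
  = (7.5, 5.5, -0.5)

(7.5, 5.5, -0.5)


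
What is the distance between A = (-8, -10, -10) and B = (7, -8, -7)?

d = √[(x₂-x₁)² + (y₂-y₁)² + (z₂-z₁)²]
  = √[15² + 2² + 3²]
  = √[225 + 4 + 9]
  = √238
  ≈ 15.43

15.43


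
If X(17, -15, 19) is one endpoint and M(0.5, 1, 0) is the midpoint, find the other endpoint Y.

Y = 2M - X
  = (2·0.5 - 17, 2·1 - (-15), 2·0 - 19)
  = (1 - 17, 2 + 15, 0 - 19)
  = (-16, 17, -19)

(-16, 17, -19)


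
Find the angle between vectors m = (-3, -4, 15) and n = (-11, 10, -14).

m·n = (-3)·(-11) + (-4)·10 + 15·(-14) = 33 - 40 - 210 = -217
|m| = √((-3)² + (-4)² + 15²) = √250 ≈ 15.81
|n| = √((-11)² + 10² + (-14)²) = √417 ≈ 20.42
cos θ = (m·n)/(|m||n|) = -217/(15.81·20.42) ≈ -0.6721
θ = arccos(-0.6721) ≈ 132.2°

132.2°


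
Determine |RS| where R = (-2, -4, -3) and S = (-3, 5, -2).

d = √[(x₂-x₁)² + (y₂-y₁)² + (z₂-z₁)²]
  = √[(-1)² + 9² + 1²]
  = √[1 + 81 + 1]
  = √83
  ≈ 9.11

9.11


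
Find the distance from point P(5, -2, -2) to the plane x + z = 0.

distance = |a·x₀ + b·y₀ + c·z₀ - d| / √(a² + b² + c²)
  = |1·5 + 0·(-2) + 1·(-2) - 0| / √(1² + 0² + 1²)
  = |5 + 0 - 2 + 0| / √(1 + 0 + 1)
  = |3| / √2
  = 3 / 1.414
  ≈ 2.121

2.121


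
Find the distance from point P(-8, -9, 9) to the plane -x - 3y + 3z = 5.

distance = |a·x₀ + b·y₀ + c·z₀ - d| / √(a² + b² + c²)
  = |(-1)·(-8) + (-3)·(-9) + 3·9 - 5| / √((-1)² + (-3)² + 3²)
  = |8 + 27 + 27 - 5| / √(1 + 9 + 9)
  = |57| / √19
  = 57 / 4.359
  ≈ 13.08

13.08


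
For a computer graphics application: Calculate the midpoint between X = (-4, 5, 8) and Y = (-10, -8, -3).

M = ((x₁+x₂)/2, (y₁+y₂)/2, (z₁+z₂)/2)
  = ((-4 - 10)/2, (5 - 8)/2, (8 - 3)/2)
  = (-14/2, -3/2, 5/2)
  = (-7, -1.5, 2.5)

(-7, -1.5, 2.5)


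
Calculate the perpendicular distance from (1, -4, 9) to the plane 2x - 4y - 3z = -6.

distance = |a·x₀ + b·y₀ + c·z₀ - d| / √(a² + b² + c²)
  = |2·1 + (-4)·(-4) + (-3)·9 - (-6)| / √(2² + (-4)² + (-3)²)
  = |2 + 16 - 27 + 6| / √(4 + 16 + 9)
  = |-3| / √29
  = 3 / 5.385
  ≈ 0.5571

0.5571


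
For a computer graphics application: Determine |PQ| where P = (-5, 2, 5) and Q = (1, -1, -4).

d = √[(x₂-x₁)² + (y₂-y₁)² + (z₂-z₁)²]
  = √[6² + (-3)² + (-9)²]
  = √[36 + 9 + 81]
  = √126
  ≈ 11.22

11.22


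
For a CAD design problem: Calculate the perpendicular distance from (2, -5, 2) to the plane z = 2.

distance = |a·x₀ + b·y₀ + c·z₀ - d| / √(a² + b² + c²)
  = |0·2 + 0·(-5) + 1·2 - 2| / √(0² + 0² + 1²)
  = |0 + 0 + 2 - 2| / √(0 + 0 + 1)
  = |0| / √1
  = 0 / 1
  ≈ 0

0


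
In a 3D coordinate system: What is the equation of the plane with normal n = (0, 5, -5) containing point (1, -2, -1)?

The plane through P with normal n = (a, b, c) satisfies n·(r - P) = 0,
i.e. ax + by + cz = a·x₀ + b·y₀ + c·z₀.
d = 0·1 + 5·(-2) + (-5)·(-1)
  = 0 - 10 + 5
  = -5
Equation: 5y - 5z = -5

5y - 5z = -5


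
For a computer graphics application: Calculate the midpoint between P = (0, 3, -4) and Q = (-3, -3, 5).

M = ((x₁+x₂)/2, (y₁+y₂)/2, (z₁+z₂)/2)
  = ((0 - 3)/2, (3 - 3)/2, (-4 + 5)/2)
  = (-3/2, 0/2, 1/2)
  = (-1.5, 0, 0.5)

(-1.5, 0, 0.5)


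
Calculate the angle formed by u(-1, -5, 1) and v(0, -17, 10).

u·v = (-1)·0 + (-5)·(-17) + 1·10 = 0 + 85 + 10 = 95
|u| = √((-1)² + (-5)² + 1²) = √27 ≈ 5.196
|v| = √(0² + (-17)² + 10²) = √389 ≈ 19.72
cos θ = (u·v)/(|u||v|) = 95/(5.196·19.72) ≈ 0.927
θ = arccos(0.927) ≈ 22.03°

22.03°


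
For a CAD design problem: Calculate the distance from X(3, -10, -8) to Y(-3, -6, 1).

d = √[(x₂-x₁)² + (y₂-y₁)² + (z₂-z₁)²]
  = √[(-6)² + 4² + 9²]
  = √[36 + 16 + 81]
  = √133
  ≈ 11.53

11.53


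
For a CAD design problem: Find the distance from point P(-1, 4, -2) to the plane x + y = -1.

distance = |a·x₀ + b·y₀ + c·z₀ - d| / √(a² + b² + c²)
  = |1·(-1) + 1·4 + 0·(-2) - (-1)| / √(1² + 1² + 0²)
  = |-1 + 4 + 0 + 1| / √(1 + 1 + 0)
  = |4| / √2
  = 4 / 1.414
  ≈ 2.828

2.828


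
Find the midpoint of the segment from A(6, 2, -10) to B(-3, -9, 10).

M = ((x₁+x₂)/2, (y₁+y₂)/2, (z₁+z₂)/2)
  = ((6 - 3)/2, (2 - 9)/2, (-10 + 10)/2)
  = (3/2, -7/2, 0/2)
  = (1.5, -3.5, 0)

(1.5, -3.5, 0)


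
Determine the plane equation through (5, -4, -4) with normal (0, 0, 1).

The plane through P with normal n = (a, b, c) satisfies n·(r - P) = 0,
i.e. ax + by + cz = a·x₀ + b·y₀ + c·z₀.
d = 0·5 + 0·(-4) + 1·(-4)
  = 0 + 0 - 4
  = -4
Equation: z = -4

z = -4


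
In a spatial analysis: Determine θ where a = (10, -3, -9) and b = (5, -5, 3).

a·b = 10·5 + (-3)·(-5) + (-9)·3 = 50 + 15 - 27 = 38
|a| = √(10² + (-3)² + (-9)²) = √190 ≈ 13.78
|b| = √(5² + (-5)² + 3²) = √59 ≈ 7.681
cos θ = (a·b)/(|a||b|) = 38/(13.78·7.681) ≈ 0.3589
θ = arccos(0.3589) ≈ 68.97°

68.97°


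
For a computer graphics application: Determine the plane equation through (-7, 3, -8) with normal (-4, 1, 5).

The plane through P with normal n = (a, b, c) satisfies n·(r - P) = 0,
i.e. ax + by + cz = a·x₀ + b·y₀ + c·z₀.
d = (-4)·(-7) + 1·3 + 5·(-8)
  = 28 + 3 - 40
  = -9
Equation: -4x + y + 5z = -9

-4x + y + 5z = -9


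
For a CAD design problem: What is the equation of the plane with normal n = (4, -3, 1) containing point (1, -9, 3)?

The plane through P with normal n = (a, b, c) satisfies n·(r - P) = 0,
i.e. ax + by + cz = a·x₀ + b·y₀ + c·z₀.
d = 4·1 + (-3)·(-9) + 1·3
  = 4 + 27 + 3
  = 34
Equation: 4x - 3y + z = 34

4x - 3y + z = 34


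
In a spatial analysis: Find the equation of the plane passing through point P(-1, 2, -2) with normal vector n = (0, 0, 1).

The plane through P with normal n = (a, b, c) satisfies n·(r - P) = 0,
i.e. ax + by + cz = a·x₀ + b·y₀ + c·z₀.
d = 0·(-1) + 0·2 + 1·(-2)
  = 0 + 0 - 2
  = -2
Equation: z = -2

z = -2


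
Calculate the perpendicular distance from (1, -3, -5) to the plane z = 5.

distance = |a·x₀ + b·y₀ + c·z₀ - d| / √(a² + b² + c²)
  = |0·1 + 0·(-3) + 1·(-5) - 5| / √(0² + 0² + 1²)
  = |0 + 0 - 5 - 5| / √(0 + 0 + 1)
  = |-10| / √1
  = 10 / 1
  ≈ 10

10


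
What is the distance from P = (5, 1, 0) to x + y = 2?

distance = |a·x₀ + b·y₀ + c·z₀ - d| / √(a² + b² + c²)
  = |1·5 + 1·1 + 0·0 - 2| / √(1² + 1² + 0²)
  = |5 + 1 + 0 - 2| / √(1 + 1 + 0)
  = |4| / √2
  = 4 / 1.414
  ≈ 2.828

2.828


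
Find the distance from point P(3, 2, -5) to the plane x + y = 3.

distance = |a·x₀ + b·y₀ + c·z₀ - d| / √(a² + b² + c²)
  = |1·3 + 1·2 + 0·(-5) - 3| / √(1² + 1² + 0²)
  = |3 + 2 + 0 - 3| / √(1 + 1 + 0)
  = |2| / √2
  = 2 / 1.414
  ≈ 1.414

1.414


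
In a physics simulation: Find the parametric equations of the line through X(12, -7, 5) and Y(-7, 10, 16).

Direction vector d = Y - X = (-7 - 12, 10 + 7, 16 - 5) = (-19, 17, 11)
Parametric form r = X + t·d:
x = 12 - 19t, y = -7 + 17t, z = 5 + 11t

x = 12 - 19t, y = -7 + 17t, z = 5 + 11t


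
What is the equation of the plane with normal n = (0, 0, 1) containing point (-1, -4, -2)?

The plane through P with normal n = (a, b, c) satisfies n·(r - P) = 0,
i.e. ax + by + cz = a·x₀ + b·y₀ + c·z₀.
d = 0·(-1) + 0·(-4) + 1·(-2)
  = 0 + 0 - 2
  = -2
Equation: z = -2

z = -2


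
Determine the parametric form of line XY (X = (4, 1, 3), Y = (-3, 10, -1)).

Direction vector d = Y - X = (-3 - 4, 10 - 1, -1 - 3) = (-7, 9, -4)
Parametric form r = X + t·d:
x = 4 - 7t, y = 1 + 9t, z = 3 - 4t

x = 4 - 7t, y = 1 + 9t, z = 3 - 4t


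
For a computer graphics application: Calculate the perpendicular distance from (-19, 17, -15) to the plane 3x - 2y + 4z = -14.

distance = |a·x₀ + b·y₀ + c·z₀ - d| / √(a² + b² + c²)
  = |3·(-19) + (-2)·17 + 4·(-15) - (-14)| / √(3² + (-2)² + 4²)
  = |-57 - 34 - 60 + 14| / √(9 + 4 + 16)
  = |-137| / √29
  = 137 / 5.385
  ≈ 25.44

25.44


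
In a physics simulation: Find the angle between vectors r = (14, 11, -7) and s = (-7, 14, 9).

r·s = 14·(-7) + 11·14 + (-7)·9 = -98 + 154 - 63 = -7
|r| = √(14² + 11² + (-7)²) = √366 ≈ 19.13
|s| = √((-7)² + 14² + 9²) = √326 ≈ 18.06
cos θ = (r·s)/(|r||s|) = -7/(19.13·18.06) ≈ -0.02027
θ = arccos(-0.02027) ≈ 91.16°

91.16°


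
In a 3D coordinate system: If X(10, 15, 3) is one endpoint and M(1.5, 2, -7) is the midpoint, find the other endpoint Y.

Y = 2M - X
  = (2·1.5 - 10, 2·2 - 15, 2·(-7) - 3)
  = (3 - 10, 4 - 15, -14 - 3)
  = (-7, -11, -17)

(-7, -11, -17)


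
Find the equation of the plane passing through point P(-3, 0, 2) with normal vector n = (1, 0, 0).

The plane through P with normal n = (a, b, c) satisfies n·(r - P) = 0,
i.e. ax + by + cz = a·x₀ + b·y₀ + c·z₀.
d = 1·(-3) + 0·0 + 0·2
  = -3 + 0 + 0
  = -3
Equation: x = -3

x = -3


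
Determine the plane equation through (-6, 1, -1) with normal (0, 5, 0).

The plane through P with normal n = (a, b, c) satisfies n·(r - P) = 0,
i.e. ax + by + cz = a·x₀ + b·y₀ + c·z₀.
d = 0·(-6) + 5·1 + 0·(-1)
  = 0 + 5 + 0
  = 5
Equation: 5y = 5

5y = 5


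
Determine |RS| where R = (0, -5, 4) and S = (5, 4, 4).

d = √[(x₂-x₁)² + (y₂-y₁)² + (z₂-z₁)²]
  = √[5² + 9² + 0²]
  = √[25 + 81 + 0]
  = √106
  ≈ 10.3

10.3


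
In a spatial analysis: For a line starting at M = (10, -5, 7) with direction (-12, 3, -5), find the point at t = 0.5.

P(t) = M + t·d
  = (10 + (-12)·0.5, -5 + 3·0.5, 7 + (-5)·0.5)
  = (10 - 6, -5 + 1.5, 7 - 2.5)
  = (4, -3.5, 4.5)

(4, -3.5, 4.5)


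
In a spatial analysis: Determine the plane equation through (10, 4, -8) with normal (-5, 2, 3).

The plane through P with normal n = (a, b, c) satisfies n·(r - P) = 0,
i.e. ax + by + cz = a·x₀ + b·y₀ + c·z₀.
d = (-5)·10 + 2·4 + 3·(-8)
  = -50 + 8 - 24
  = -66
Equation: -5x + 2y + 3z = -66

-5x + 2y + 3z = -66


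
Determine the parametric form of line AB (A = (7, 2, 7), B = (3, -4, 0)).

Direction vector d = B - A = (3 - 7, -4 - 2, 0 - 7) = (-4, -6, -7)
Parametric form r = A + t·d:
x = 7 - 4t, y = 2 - 6t, z = 7 - 7t

x = 7 - 4t, y = 2 - 6t, z = 7 - 7t


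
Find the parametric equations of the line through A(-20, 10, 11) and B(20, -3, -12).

Direction vector d = B - A = (20 + 20, -3 - 10, -12 - 11) = (40, -13, -23)
Parametric form r = A + t·d:
x = -20 + 40t, y = 10 - 13t, z = 11 - 23t

x = -20 + 40t, y = 10 - 13t, z = 11 - 23t


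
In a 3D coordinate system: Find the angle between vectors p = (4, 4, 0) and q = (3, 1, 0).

p·q = 4·3 + 4·1 + 0·0 = 12 + 4 + 0 = 16
|p| = √(4² + 4² + 0²) = √32 ≈ 5.657
|q| = √(3² + 1² + 0²) = √10 ≈ 3.162
cos θ = (p·q)/(|p||q|) = 16/(5.657·3.162) ≈ 0.8944
θ = arccos(0.8944) ≈ 26.57°

26.57°


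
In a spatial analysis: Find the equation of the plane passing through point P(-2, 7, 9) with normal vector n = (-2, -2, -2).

The plane through P with normal n = (a, b, c) satisfies n·(r - P) = 0,
i.e. ax + by + cz = a·x₀ + b·y₀ + c·z₀.
d = (-2)·(-2) + (-2)·7 + (-2)·9
  = 4 - 14 - 18
  = -28
Equation: -2x - 2y - 2z = -28

-2x - 2y - 2z = -28


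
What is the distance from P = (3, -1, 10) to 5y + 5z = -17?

distance = |a·x₀ + b·y₀ + c·z₀ - d| / √(a² + b² + c²)
  = |0·3 + 5·(-1) + 5·10 - (-17)| / √(0² + 5² + 5²)
  = |0 - 5 + 50 + 17| / √(0 + 25 + 25)
  = |62| / √50
  = 62 / 7.071
  ≈ 8.768

8.768


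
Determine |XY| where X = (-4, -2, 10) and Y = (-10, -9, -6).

d = √[(x₂-x₁)² + (y₂-y₁)² + (z₂-z₁)²]
  = √[(-6)² + (-7)² + (-16)²]
  = √[36 + 49 + 256]
  = √341
  ≈ 18.47

18.47


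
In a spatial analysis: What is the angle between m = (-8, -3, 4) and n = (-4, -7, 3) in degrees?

m·n = (-8)·(-4) + (-3)·(-7) + 4·3 = 32 + 21 + 12 = 65
|m| = √((-8)² + (-3)² + 4²) = √89 ≈ 9.434
|n| = √((-4)² + (-7)² + 3²) = √74 ≈ 8.602
cos θ = (m·n)/(|m||n|) = 65/(9.434·8.602) ≈ 0.8009
θ = arccos(0.8009) ≈ 36.78°

36.78°


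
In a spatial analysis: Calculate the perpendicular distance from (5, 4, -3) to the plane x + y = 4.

distance = |a·x₀ + b·y₀ + c·z₀ - d| / √(a² + b² + c²)
  = |1·5 + 1·4 + 0·(-3) - 4| / √(1² + 1² + 0²)
  = |5 + 4 + 0 - 4| / √(1 + 1 + 0)
  = |5| / √2
  = 5 / 1.414
  ≈ 3.536

3.536


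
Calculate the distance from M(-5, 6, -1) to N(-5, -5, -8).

d = √[(x₂-x₁)² + (y₂-y₁)² + (z₂-z₁)²]
  = √[0² + (-11)² + (-7)²]
  = √[0 + 121 + 49]
  = √170
  ≈ 13.04

13.04


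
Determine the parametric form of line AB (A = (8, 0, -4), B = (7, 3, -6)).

Direction vector d = B - A = (7 - 8, 3 + 0, -6 + 4) = (-1, 3, -2)
Parametric form r = A + t·d:
x = 8 - t, y = 0 + 3t, z = -4 - 2t

x = 8 - t, y = 0 + 3t, z = -4 - 2t


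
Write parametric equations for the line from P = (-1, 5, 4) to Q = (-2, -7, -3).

Direction vector d = Q - P = (-2 + 1, -7 - 5, -3 - 4) = (-1, -12, -7)
Parametric form r = P + t·d:
x = -1 - t, y = 5 - 12t, z = 4 - 7t

x = -1 - t, y = 5 - 12t, z = 4 - 7t


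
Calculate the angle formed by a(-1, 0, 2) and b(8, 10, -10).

a·b = (-1)·8 + 0·10 + 2·(-10) = -8 + 0 - 20 = -28
|a| = √((-1)² + 0² + 2²) = √5 ≈ 2.236
|b| = √(8² + 10² + (-10)²) = √264 ≈ 16.25
cos θ = (a·b)/(|a||b|) = -28/(2.236·16.25) ≈ -0.7707
θ = arccos(-0.7707) ≈ 140.4°

140.4°


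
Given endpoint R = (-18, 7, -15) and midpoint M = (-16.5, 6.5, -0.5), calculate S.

S = 2M - R
  = (2·(-16.5) - (-18), 2·6.5 - 7, 2·(-0.5) - (-15))
  = (-33 + 18, 13 - 7, -1 + 15)
  = (-15, 6, 14)

(-15, 6, 14)


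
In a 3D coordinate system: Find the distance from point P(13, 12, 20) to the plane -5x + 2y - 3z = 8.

distance = |a·x₀ + b·y₀ + c·z₀ - d| / √(a² + b² + c²)
  = |(-5)·13 + 2·12 + (-3)·20 - 8| / √((-5)² + 2² + (-3)²)
  = |-65 + 24 - 60 - 8| / √(25 + 4 + 9)
  = |-109| / √38
  = 109 / 6.164
  ≈ 17.68

17.68


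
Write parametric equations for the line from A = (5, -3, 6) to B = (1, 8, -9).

Direction vector d = B - A = (1 - 5, 8 + 3, -9 - 6) = (-4, 11, -15)
Parametric form r = A + t·d:
x = 5 - 4t, y = -3 + 11t, z = 6 - 15t

x = 5 - 4t, y = -3 + 11t, z = 6 - 15t


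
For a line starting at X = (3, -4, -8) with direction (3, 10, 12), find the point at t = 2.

P(t) = X + t·d
  = (3 + 3·2, -4 + 10·2, -8 + 12·2)
  = (3 + 6, -4 + 20, -8 + 24)
  = (9, 16, 16)

(9, 16, 16)


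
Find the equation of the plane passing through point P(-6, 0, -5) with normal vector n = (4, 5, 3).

The plane through P with normal n = (a, b, c) satisfies n·(r - P) = 0,
i.e. ax + by + cz = a·x₀ + b·y₀ + c·z₀.
d = 4·(-6) + 5·0 + 3·(-5)
  = -24 + 0 - 15
  = -39
Equation: 4x + 5y + 3z = -39

4x + 5y + 3z = -39
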